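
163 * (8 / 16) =81.50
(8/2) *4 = 16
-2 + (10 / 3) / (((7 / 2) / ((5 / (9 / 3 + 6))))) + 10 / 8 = -167 / 756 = -0.22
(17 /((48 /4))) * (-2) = -2.83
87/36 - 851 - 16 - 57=-921.58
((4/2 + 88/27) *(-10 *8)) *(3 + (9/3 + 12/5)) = -3534.22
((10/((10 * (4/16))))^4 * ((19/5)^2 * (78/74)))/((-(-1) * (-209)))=-189696/10175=-18.64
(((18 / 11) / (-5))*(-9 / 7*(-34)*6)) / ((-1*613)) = 33048 / 236005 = 0.14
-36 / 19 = -1.89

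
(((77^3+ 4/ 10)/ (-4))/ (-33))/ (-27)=-760889/ 5940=-128.10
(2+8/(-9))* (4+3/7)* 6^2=1240/7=177.14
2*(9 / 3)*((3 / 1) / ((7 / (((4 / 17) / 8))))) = 9 / 119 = 0.08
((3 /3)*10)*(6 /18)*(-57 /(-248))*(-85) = -8075 /124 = -65.12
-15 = -15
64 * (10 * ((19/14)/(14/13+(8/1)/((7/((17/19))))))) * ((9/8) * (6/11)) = 337896/1331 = 253.87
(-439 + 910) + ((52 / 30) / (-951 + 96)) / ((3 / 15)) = 1208089 / 2565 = 470.99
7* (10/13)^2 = 700/169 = 4.14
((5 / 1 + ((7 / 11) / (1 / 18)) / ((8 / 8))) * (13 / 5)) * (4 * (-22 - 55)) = -65884 / 5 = -13176.80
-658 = -658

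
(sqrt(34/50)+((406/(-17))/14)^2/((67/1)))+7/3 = sqrt(17)/5+138064/58089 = 3.20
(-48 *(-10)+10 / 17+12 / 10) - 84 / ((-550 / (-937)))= 1583342 / 4675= 338.68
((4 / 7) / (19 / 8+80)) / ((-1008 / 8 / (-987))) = 752 / 13839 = 0.05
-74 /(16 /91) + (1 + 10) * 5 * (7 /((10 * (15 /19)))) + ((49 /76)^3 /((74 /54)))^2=-1472315938993700969 /3957093033308160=-372.07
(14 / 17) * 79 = 1106 / 17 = 65.06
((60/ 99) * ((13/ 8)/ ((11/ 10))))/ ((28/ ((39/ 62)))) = 4225/ 210056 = 0.02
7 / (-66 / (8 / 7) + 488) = 28 / 1721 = 0.02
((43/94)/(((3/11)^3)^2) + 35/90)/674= 19050943/11546631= 1.65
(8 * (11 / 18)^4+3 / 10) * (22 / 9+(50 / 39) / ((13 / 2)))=186611992 / 49896405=3.74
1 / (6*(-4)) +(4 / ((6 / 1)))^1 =5 / 8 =0.62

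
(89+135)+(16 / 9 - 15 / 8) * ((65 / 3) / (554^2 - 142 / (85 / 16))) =1262125051117 / 5634487008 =224.00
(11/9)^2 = 121/81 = 1.49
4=4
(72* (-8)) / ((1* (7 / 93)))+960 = -46848 / 7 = -6692.57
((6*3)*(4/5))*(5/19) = 72/19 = 3.79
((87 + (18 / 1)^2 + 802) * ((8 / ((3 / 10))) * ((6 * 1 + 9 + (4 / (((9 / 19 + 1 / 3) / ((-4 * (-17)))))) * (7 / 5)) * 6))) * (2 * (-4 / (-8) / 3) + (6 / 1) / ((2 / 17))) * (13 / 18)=241715810336 / 69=3503127686.03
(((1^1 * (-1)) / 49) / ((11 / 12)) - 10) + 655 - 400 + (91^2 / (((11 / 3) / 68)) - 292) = 82751531 / 539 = 153527.89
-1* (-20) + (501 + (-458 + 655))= 718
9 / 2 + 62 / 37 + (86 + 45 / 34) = 58811 / 629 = 93.50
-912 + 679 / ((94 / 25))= -68753 / 94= -731.41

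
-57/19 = -3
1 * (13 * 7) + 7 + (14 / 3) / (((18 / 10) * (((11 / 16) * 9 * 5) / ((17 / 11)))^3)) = 85430887880422 / 871740879075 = 98.00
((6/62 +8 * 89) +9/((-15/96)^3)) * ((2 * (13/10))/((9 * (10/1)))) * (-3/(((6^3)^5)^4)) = 0.00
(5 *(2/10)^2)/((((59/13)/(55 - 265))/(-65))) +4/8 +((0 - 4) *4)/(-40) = 355431/590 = 602.43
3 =3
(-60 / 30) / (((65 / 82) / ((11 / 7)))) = -1804 / 455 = -3.96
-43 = -43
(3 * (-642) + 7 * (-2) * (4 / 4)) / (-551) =1940 / 551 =3.52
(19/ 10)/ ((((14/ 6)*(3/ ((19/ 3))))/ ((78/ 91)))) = 361/ 245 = 1.47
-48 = -48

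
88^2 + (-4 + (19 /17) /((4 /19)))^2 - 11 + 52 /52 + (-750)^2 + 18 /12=2636776873 /4624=570237.21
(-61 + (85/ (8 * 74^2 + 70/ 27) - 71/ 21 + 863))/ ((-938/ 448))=-381.43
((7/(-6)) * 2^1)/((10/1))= -7/30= -0.23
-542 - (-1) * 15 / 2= -1069 / 2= -534.50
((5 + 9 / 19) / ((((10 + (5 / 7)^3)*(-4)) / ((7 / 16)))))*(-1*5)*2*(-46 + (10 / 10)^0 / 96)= -137805395 / 5187456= -26.57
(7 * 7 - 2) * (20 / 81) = 940 / 81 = 11.60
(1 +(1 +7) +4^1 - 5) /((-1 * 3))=-8 /3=-2.67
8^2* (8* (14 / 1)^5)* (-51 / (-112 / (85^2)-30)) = 50732722790400 / 108431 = 467880244.49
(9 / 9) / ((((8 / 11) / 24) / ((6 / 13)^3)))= 7128 / 2197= 3.24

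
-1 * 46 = -46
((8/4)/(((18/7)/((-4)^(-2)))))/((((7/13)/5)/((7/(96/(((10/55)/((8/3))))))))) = 455/202752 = 0.00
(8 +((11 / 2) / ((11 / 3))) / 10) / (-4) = -163 / 80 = -2.04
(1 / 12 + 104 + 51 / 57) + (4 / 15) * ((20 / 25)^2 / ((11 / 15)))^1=6596717 / 62700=105.21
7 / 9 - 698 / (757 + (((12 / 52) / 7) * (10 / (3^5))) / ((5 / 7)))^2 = 4440870001765 / 5718645694161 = 0.78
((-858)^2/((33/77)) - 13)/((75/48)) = 27483248/25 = 1099329.92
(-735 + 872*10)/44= 7985/44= 181.48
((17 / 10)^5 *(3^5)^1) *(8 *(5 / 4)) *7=2415176757 / 10000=241517.68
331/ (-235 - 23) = -331/ 258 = -1.28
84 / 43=1.95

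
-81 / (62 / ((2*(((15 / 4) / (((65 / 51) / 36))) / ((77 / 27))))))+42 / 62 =-2990478 / 31031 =-96.37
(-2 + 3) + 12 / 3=5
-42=-42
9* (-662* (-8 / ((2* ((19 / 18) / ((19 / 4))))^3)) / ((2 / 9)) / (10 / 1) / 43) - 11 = 19507379 / 3440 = 5670.75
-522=-522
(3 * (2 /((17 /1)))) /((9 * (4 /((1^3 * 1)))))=0.01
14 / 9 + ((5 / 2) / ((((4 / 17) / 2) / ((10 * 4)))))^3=5527125014 / 9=614125001.56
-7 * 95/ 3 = -665/ 3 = -221.67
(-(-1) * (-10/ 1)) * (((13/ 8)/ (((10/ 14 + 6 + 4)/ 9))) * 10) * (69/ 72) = -2093/ 16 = -130.81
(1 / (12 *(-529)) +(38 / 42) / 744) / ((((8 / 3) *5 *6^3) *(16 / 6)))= 8749 / 63475937280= 0.00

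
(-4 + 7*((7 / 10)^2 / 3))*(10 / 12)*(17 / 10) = -14569 / 3600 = -4.05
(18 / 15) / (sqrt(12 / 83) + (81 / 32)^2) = 1115265024 / 5933824885 - 4194304 * sqrt(249) / 5933824885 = 0.18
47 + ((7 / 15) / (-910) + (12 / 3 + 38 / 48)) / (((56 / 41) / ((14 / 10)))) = 5398737 / 104000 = 51.91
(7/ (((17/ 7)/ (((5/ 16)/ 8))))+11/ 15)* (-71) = -1960381/ 32640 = -60.06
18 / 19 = 0.95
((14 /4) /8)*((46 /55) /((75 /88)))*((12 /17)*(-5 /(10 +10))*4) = -644 /2125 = -0.30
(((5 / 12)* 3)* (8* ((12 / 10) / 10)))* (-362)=-2172 / 5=-434.40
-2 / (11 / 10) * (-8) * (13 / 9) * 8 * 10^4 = 166400000 / 99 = 1680808.08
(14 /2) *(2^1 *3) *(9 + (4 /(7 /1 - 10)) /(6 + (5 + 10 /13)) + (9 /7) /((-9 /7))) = 50680 /153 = 331.24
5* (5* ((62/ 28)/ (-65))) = -155/ 182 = -0.85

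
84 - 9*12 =-24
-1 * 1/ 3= -1/ 3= -0.33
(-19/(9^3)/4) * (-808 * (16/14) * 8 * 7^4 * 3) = 84251776/243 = 346715.13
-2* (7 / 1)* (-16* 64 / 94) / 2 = 3584 / 47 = 76.26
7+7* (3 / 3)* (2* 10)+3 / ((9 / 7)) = 448 / 3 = 149.33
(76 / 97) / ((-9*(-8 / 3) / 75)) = 475 / 194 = 2.45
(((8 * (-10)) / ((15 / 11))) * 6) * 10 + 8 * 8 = -3456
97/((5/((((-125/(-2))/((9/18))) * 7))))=16975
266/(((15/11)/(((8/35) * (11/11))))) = 3344/75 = 44.59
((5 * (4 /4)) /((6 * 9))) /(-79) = -5 /4266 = -0.00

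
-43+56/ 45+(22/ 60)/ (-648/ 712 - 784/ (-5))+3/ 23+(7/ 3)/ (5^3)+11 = -109867173089/ 3589949250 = -30.60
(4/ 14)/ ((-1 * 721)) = -2/ 5047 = -0.00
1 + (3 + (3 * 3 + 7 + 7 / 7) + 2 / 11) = 233 / 11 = 21.18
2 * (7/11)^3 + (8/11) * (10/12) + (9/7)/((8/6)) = 233195/111804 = 2.09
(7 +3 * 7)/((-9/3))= -28/3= -9.33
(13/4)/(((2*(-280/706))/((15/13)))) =-1059/224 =-4.73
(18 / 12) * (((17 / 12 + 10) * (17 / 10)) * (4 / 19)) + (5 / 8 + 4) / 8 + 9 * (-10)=-506421 / 6080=-83.29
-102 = -102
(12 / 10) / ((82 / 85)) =1.24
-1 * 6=-6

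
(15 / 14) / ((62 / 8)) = 30 / 217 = 0.14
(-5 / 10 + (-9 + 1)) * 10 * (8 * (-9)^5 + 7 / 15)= 40153280.33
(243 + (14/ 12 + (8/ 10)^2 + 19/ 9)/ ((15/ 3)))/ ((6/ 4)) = 548513/ 3375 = 162.52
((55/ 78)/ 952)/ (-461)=-55/ 34232016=-0.00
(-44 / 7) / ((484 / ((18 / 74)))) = -9 / 2849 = -0.00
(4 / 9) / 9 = 4 / 81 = 0.05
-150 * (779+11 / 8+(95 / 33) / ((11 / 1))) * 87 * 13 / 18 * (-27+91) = -170929462600 / 363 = -470880062.26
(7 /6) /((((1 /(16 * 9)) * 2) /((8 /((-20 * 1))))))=-168 /5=-33.60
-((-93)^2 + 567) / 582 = -1536 / 97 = -15.84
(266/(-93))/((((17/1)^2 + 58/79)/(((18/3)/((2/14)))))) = -294196/709559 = -0.41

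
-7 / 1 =-7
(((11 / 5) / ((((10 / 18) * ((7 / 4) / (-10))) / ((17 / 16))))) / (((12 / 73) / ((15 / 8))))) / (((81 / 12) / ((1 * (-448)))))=54604 / 3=18201.33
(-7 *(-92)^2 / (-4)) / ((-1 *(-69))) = 644 / 3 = 214.67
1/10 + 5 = 5.10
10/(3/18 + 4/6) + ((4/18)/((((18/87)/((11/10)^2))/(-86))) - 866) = -1303787/1350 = -965.77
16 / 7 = 2.29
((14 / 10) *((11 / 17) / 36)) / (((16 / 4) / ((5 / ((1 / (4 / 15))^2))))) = 77 / 34425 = 0.00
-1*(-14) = 14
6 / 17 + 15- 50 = -589 / 17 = -34.65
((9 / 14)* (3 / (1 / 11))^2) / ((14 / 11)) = 107811 / 196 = 550.06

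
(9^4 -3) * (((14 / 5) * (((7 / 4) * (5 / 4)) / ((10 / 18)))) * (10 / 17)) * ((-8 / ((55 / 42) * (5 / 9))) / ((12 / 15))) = -546602742 / 935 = -584601.86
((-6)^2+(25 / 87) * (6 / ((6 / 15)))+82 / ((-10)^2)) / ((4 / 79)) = 4711481 / 5800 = 812.32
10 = 10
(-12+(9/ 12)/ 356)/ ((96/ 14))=-39865/ 22784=-1.75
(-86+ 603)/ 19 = 517/ 19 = 27.21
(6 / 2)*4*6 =72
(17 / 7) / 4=17 / 28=0.61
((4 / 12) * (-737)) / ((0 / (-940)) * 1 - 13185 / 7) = 5159 / 39555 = 0.13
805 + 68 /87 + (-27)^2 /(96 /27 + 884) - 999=-133707473 /694956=-192.40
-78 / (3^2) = -26 / 3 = -8.67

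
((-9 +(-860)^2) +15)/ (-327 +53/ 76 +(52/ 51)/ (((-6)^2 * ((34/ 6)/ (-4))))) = -146202355656/ 64506151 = -2266.49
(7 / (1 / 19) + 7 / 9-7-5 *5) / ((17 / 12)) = 3664 / 51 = 71.84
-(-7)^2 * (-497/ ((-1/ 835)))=-20334755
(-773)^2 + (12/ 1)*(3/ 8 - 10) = 1194827/ 2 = 597413.50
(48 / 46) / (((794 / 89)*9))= 356 / 27393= 0.01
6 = 6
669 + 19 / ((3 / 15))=764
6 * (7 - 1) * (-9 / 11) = -324 / 11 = -29.45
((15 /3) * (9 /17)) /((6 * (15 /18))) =9 /17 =0.53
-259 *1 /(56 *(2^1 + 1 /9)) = -2.19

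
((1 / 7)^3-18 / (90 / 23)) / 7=-7884 / 12005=-0.66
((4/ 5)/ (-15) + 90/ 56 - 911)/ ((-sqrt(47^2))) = 1909837/ 98700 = 19.35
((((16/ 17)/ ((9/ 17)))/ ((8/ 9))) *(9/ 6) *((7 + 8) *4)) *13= 2340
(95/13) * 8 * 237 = 180120/13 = 13855.38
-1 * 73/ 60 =-73/ 60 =-1.22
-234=-234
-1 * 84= -84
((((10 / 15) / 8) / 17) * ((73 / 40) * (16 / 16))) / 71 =73 / 579360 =0.00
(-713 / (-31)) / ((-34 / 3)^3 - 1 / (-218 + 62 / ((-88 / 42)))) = -3382587 / 214088294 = -0.02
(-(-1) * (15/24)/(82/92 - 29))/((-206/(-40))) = -575/133179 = -0.00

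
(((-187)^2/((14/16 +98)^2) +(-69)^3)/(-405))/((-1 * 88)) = -205539601613/22299270840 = -9.22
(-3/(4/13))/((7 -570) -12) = 39/2300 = 0.02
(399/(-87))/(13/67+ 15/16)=-142576/35177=-4.05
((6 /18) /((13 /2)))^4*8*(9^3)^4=446308403328 /28561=15626497.79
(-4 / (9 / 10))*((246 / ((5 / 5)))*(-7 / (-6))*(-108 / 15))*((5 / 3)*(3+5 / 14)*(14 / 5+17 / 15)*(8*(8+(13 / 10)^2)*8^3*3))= 601666994176 / 25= 24066679767.04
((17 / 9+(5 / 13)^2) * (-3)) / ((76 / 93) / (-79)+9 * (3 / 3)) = -7587002 / 11161943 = -0.68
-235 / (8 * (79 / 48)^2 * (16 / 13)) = -54990 / 6241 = -8.81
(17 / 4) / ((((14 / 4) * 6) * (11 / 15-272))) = -0.00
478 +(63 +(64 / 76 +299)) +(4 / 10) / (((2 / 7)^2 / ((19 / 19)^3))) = 160691 / 190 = 845.74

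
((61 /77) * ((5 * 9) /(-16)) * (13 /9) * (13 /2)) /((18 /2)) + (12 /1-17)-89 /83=-15454939 /1840608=-8.40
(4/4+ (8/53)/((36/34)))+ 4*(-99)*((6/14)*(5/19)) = -43.52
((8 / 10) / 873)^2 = 16 / 19053225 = 0.00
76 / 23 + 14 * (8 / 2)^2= 5228 / 23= 227.30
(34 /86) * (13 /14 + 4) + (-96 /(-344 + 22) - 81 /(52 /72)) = -19783077 /179998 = -109.91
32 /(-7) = -32 /7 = -4.57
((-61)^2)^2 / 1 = 13845841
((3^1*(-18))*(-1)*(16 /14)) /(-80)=-27 /35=-0.77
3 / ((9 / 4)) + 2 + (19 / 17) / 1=227 / 51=4.45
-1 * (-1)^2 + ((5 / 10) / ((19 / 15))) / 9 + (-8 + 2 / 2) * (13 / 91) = -223 / 114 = -1.96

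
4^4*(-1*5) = -1280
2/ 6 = 1/ 3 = 0.33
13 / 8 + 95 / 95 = 21 / 8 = 2.62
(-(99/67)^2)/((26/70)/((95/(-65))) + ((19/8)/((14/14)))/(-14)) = 3862320/749663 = 5.15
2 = 2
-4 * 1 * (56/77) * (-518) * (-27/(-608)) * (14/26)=97902/2717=36.03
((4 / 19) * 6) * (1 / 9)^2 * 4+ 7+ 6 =6701 / 513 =13.06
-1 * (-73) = 73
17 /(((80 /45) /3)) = 459 /16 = 28.69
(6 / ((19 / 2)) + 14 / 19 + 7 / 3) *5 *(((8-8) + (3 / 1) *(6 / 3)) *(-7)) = -14770 / 19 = -777.37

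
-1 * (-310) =310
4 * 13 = 52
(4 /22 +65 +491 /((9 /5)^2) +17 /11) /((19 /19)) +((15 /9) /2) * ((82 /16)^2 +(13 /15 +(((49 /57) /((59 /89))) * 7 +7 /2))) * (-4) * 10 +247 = -13717797649 /15980976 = -858.38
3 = 3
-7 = -7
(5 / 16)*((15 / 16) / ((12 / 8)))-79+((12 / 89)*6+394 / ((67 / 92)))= 353405907 / 763264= 463.02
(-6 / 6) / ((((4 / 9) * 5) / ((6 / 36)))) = -3 / 40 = -0.08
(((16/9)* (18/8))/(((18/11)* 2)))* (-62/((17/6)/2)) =-53.49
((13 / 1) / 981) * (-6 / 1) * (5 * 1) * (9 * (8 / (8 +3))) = -3120 / 1199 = -2.60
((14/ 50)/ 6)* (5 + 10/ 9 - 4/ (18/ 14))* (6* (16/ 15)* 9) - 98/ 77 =9338/ 1375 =6.79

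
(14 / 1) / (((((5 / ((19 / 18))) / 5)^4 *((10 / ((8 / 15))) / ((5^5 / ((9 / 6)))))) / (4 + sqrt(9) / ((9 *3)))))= 4219142375 / 531441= 7939.06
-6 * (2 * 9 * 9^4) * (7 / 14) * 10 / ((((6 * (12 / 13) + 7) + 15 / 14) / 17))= -10961856360 / 2477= -4425456.75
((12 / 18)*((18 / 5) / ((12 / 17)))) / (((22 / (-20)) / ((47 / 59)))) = -1598 / 649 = -2.46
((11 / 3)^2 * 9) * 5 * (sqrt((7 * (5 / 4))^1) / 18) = 605 * sqrt(35) / 36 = 99.42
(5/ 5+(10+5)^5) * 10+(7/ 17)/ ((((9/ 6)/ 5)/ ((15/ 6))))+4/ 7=2710973749/ 357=7593764.00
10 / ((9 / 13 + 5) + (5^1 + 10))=130 / 269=0.48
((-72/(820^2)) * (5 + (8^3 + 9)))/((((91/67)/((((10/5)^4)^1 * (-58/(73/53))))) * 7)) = 3.99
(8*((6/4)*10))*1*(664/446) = 39840/223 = 178.65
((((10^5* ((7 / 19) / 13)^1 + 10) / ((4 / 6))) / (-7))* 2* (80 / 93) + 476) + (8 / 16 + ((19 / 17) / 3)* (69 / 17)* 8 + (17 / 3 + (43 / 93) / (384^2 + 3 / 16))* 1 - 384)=-205727735181410647 / 219274820353134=-938.22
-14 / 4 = -7 / 2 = -3.50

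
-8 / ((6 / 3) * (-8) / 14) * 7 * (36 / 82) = 21.51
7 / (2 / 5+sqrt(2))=-35 / 23+175*sqrt(2) / 46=3.86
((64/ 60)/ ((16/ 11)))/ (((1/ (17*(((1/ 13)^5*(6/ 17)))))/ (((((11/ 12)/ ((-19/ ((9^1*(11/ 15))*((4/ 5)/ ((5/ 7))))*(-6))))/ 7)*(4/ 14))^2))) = 322102/ 4617985694765625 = 0.00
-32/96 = -0.33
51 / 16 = 3.19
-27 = -27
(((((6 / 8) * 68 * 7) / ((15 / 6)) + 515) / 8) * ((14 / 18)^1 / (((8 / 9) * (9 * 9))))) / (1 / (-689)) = -15862847 / 25920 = -611.99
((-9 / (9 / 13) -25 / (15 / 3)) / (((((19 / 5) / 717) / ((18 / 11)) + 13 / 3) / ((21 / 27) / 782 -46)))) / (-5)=-4178201346 / 109417049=-38.19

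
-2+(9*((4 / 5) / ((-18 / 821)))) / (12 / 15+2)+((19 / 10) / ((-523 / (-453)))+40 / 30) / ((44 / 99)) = -16486639 / 146440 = -112.58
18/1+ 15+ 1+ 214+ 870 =1118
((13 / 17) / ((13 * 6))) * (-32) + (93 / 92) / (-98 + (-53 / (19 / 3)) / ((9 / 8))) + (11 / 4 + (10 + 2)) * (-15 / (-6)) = 128839763 / 3524865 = 36.55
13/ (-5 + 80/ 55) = -11/ 3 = -3.67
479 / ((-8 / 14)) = -3353 / 4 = -838.25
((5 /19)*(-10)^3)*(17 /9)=-85000 /171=-497.08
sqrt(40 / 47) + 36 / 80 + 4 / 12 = 47 / 60 + 2 * sqrt(470) / 47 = 1.71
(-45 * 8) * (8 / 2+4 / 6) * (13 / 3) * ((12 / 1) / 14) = -6240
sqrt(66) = 8.12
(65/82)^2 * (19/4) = 80275/26896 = 2.98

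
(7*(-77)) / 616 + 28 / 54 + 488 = 105331 / 216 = 487.64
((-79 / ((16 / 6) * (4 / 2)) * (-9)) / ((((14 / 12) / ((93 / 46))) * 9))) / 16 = 66123 / 41216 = 1.60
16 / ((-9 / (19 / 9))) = -304 / 81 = -3.75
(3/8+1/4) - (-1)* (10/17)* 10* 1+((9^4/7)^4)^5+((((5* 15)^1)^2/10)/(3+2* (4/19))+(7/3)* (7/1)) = 115878875080259183758919402091860207196175633756457235975910471652831497439143351/423218180442534053304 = 273804104916030647358189300000000000000000000000000000000000.00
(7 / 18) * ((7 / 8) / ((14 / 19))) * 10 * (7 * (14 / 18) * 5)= 162925 / 1296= 125.71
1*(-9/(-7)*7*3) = 27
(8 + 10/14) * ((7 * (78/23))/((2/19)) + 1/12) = 3798287/1932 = 1965.99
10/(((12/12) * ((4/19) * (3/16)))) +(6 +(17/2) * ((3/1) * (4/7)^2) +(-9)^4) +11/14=2007857/294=6829.45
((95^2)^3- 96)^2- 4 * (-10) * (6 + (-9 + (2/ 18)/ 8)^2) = 350153336713931559297345533/ 648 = 540360087521499319903311.00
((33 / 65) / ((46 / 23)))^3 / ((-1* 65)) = -35937 / 142805000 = -0.00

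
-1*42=-42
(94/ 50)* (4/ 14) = 94/ 175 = 0.54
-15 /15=-1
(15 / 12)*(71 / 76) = 355 / 304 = 1.17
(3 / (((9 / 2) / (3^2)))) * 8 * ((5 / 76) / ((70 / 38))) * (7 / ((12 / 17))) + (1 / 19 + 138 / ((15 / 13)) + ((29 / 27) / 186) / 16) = 1043132419 / 7633440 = 136.65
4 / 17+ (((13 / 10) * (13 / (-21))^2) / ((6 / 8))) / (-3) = 4682 / 337365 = 0.01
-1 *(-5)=5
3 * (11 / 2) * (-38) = -627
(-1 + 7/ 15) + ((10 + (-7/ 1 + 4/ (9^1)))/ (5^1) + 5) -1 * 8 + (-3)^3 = -1343/ 45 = -29.84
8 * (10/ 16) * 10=50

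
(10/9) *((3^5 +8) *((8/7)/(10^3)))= 502/1575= 0.32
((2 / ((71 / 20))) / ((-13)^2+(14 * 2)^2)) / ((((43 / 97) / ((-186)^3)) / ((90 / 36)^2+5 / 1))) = -280881464400 / 2909509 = -96539.13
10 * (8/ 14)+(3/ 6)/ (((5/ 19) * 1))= 533/ 70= 7.61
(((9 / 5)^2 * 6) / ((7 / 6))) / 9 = 324 / 175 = 1.85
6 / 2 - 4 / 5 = 11 / 5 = 2.20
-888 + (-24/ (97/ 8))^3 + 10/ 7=-5713593854/ 6388711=-894.33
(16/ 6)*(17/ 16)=17/ 6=2.83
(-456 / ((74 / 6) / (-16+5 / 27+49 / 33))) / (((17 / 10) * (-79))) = -6469120 / 1639803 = -3.95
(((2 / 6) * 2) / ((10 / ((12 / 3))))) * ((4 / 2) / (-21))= -8 / 315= -0.03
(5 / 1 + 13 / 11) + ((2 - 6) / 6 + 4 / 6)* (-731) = 68 / 11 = 6.18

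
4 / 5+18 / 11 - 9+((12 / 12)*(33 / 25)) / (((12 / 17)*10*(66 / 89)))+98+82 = 11463443 / 66000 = 173.69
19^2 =361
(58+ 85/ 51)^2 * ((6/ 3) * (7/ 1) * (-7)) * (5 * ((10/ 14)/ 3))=-11214350/ 27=-415346.30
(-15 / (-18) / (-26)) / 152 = -5 / 23712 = -0.00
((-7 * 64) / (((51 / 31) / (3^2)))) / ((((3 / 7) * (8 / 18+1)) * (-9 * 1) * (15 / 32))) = 3110912 / 3315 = 938.43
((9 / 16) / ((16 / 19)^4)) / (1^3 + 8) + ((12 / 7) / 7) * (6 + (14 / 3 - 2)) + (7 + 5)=732000321 / 51380224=14.25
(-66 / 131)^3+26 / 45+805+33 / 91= 7418255881546 / 9205932645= 805.81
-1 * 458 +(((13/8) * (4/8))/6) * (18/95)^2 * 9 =-33064441/72200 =-457.96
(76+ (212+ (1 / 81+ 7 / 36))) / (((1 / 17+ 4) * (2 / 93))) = 49210733 / 14904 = 3301.85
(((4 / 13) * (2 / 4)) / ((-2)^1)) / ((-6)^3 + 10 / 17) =17 / 47606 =0.00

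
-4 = -4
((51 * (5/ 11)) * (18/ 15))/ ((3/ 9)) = 918/ 11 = 83.45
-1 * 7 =-7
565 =565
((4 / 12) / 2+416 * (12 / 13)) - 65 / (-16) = 18635 / 48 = 388.23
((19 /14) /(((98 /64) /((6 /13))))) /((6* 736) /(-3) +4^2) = -114 /405769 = -0.00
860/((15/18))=1032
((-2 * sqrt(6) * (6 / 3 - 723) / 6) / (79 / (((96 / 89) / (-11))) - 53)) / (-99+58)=0.02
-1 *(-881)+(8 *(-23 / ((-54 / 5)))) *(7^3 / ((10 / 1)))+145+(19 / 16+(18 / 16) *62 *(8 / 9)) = 722977 / 432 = 1673.56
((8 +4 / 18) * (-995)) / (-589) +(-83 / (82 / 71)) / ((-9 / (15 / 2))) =64139975 / 869364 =73.78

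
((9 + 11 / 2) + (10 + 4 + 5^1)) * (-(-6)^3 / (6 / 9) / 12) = 904.50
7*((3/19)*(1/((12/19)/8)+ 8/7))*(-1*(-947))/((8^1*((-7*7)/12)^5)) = -8542091520/5367029731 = -1.59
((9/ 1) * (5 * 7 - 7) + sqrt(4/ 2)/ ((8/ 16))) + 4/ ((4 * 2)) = 255.33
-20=-20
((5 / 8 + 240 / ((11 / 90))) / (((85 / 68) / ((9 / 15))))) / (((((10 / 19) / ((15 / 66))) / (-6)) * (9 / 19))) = -12480131 / 2420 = -5157.08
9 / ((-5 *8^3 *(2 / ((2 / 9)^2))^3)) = -1 / 18895680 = -0.00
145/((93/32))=4640/93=49.89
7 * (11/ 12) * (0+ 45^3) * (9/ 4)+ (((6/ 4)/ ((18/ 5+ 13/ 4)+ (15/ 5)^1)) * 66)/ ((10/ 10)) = 4146857055/ 3152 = 1315627.24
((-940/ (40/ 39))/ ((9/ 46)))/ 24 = -14053/ 72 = -195.18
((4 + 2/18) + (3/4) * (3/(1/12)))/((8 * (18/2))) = 35/81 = 0.43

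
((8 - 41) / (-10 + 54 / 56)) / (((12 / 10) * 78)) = 35 / 897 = 0.04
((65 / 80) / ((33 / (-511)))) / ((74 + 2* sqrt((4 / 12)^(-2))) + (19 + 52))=-6643 / 79728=-0.08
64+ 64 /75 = 4864 /75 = 64.85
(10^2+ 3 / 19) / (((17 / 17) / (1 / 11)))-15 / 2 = 61 / 38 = 1.61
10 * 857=8570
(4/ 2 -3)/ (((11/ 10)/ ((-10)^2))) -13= -1143/ 11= -103.91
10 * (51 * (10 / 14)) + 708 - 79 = 6953 / 7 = 993.29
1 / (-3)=-1 / 3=-0.33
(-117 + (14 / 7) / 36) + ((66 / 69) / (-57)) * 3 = -116.99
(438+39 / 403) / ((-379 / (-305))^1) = 4142205 / 11749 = 352.56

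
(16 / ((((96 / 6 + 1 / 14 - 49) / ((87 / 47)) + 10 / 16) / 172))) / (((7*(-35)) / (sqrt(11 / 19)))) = 1915392*sqrt(209) / 55609295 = 0.50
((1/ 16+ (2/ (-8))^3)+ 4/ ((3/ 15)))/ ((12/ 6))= 1283/ 128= 10.02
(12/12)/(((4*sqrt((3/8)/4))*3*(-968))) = -sqrt(6)/8712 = -0.00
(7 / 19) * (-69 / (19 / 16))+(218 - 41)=56169 / 361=155.59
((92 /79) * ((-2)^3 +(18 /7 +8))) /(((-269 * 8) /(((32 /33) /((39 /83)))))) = -61088 /21272251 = -0.00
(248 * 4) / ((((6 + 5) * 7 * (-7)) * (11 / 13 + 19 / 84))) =-154752 / 90167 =-1.72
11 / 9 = 1.22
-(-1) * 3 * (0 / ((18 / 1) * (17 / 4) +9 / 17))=0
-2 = -2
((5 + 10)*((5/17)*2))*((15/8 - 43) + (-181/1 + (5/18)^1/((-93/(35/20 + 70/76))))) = -353258075/180234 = -1960.00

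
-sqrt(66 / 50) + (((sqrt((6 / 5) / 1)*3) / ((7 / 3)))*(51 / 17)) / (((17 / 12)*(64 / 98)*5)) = -sqrt(33) / 5 + 567*sqrt(30) / 3400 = -0.24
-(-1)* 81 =81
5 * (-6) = -30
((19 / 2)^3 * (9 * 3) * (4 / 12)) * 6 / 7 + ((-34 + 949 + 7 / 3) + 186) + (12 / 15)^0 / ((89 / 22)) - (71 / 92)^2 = 122077216655 / 15819216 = 7717.02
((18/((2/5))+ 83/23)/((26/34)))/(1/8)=11696/23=508.52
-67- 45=-112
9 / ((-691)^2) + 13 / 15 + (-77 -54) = -932042777 / 7162215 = -130.13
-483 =-483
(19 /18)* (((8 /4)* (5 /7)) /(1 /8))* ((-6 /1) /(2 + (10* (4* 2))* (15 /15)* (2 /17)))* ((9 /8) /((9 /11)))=-17765 /2037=-8.72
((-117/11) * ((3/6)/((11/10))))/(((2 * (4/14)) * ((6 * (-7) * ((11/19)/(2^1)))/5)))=18525/5324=3.48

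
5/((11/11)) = 5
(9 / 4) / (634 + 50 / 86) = 387 / 109148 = 0.00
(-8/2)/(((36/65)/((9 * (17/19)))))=-1105/19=-58.16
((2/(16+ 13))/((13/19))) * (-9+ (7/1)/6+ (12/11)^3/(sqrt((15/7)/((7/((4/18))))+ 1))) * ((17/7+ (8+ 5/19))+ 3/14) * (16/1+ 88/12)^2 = -15907150/3393+ 2729260800 * sqrt(471)/78780559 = -3936.37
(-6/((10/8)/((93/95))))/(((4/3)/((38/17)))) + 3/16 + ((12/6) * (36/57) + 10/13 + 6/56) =-65259697/11757200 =-5.55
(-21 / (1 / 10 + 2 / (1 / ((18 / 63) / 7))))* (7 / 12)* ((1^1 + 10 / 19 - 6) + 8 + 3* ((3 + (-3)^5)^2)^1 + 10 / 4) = -78832381145 / 6764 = -11654698.57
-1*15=-15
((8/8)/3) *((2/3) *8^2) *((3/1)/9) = 128/27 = 4.74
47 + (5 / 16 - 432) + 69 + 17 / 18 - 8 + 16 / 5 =-230071 / 720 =-319.54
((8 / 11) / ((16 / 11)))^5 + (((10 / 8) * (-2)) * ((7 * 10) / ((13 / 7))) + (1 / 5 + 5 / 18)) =-1754471 / 18720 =-93.72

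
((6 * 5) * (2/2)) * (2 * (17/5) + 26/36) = 677/3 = 225.67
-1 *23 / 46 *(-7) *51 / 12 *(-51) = -6069 / 8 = -758.62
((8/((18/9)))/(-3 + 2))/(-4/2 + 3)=-4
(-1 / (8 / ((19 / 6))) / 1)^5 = -2476099 / 254803968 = -0.01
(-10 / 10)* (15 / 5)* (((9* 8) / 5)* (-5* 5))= 1080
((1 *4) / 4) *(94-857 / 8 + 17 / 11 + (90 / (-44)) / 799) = -814361 / 70312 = -11.58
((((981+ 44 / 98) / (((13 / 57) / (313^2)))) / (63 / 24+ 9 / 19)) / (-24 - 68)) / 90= -16431.61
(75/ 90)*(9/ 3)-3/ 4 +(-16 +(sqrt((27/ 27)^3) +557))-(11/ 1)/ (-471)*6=543.89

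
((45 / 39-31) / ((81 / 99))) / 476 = -1067 / 13923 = -0.08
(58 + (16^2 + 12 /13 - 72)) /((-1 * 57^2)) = -3158 /42237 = -0.07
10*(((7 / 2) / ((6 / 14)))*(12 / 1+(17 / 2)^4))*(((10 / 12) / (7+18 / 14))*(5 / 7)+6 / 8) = 2932884955 / 8352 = 351159.60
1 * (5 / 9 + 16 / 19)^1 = 239 / 171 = 1.40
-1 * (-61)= 61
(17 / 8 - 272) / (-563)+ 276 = 1245263 / 4504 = 276.48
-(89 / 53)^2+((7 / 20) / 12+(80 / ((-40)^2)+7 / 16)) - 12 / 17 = -8621557 / 2865180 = -3.01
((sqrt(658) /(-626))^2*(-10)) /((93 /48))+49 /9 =148578031 /27333351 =5.44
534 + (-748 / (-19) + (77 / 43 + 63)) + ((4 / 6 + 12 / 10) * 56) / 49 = 7846784 / 12255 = 640.29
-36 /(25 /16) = -576 /25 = -23.04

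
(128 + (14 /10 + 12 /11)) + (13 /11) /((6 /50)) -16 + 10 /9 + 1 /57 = 1180027 /9405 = 125.47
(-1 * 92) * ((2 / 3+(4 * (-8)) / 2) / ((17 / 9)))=746.82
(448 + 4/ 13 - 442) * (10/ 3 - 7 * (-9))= 16318/ 39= 418.41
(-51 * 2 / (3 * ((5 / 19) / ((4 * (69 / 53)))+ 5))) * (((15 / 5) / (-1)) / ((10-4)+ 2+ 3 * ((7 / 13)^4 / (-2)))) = 30553872336 / 11912237905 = 2.56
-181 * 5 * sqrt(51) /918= -905 * sqrt(51) /918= -7.04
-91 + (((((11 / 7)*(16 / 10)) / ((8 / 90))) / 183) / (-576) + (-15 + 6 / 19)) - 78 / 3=-102562193 / 778848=-131.68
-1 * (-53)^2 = -2809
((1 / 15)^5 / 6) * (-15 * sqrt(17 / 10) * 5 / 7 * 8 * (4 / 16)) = -sqrt(170) / 2126250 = -0.00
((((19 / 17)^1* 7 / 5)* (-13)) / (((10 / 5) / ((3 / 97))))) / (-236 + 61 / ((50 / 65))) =5187 / 2583983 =0.00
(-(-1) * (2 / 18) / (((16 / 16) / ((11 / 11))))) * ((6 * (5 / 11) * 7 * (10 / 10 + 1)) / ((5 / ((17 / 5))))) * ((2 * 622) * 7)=4145008 / 165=25121.26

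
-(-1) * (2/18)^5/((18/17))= 17/1062882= 0.00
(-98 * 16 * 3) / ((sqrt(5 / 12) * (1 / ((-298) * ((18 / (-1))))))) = -50464512 * sqrt(15) / 5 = -39089642.91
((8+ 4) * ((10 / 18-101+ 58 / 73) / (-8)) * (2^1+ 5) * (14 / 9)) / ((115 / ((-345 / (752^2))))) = -1604015 / 185768064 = -0.01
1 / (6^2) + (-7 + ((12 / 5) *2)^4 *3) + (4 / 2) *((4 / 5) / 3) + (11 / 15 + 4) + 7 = 35950933 / 22500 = 1597.82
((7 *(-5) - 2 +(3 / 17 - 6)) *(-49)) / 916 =8918 / 3893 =2.29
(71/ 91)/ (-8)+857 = 623825/ 728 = 856.90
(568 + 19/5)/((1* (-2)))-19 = -3049/10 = -304.90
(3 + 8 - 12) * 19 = -19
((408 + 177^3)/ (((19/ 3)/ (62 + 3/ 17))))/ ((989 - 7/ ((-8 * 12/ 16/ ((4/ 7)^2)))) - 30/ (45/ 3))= 12734130339/ 230945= 55139.23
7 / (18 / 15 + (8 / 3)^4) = 2835 / 20966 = 0.14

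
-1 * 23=-23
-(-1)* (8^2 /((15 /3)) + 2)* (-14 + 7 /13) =-2590 /13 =-199.23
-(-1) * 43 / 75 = 43 / 75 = 0.57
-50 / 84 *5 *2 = -125 / 21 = -5.95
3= 3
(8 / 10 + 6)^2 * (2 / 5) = 2312 / 125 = 18.50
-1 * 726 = -726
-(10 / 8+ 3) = -17 / 4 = -4.25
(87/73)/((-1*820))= -87/59860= -0.00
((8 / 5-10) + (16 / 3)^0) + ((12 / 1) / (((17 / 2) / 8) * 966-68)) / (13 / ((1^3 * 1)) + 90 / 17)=-5189177 / 701305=-7.40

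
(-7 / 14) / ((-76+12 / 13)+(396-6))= -0.00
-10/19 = -0.53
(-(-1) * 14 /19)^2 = 196 /361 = 0.54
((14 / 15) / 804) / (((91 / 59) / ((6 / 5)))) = 59 / 65325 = 0.00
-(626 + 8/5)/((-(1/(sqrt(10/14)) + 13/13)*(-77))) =1569/77-1569*sqrt(35)/385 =-3.73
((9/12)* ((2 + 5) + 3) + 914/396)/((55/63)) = 6797/605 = 11.23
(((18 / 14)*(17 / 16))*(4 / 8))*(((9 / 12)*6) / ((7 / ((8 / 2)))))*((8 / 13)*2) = 1377 / 637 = 2.16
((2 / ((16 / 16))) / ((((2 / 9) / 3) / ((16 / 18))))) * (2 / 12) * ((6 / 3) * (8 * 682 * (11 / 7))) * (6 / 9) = 960256 / 21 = 45726.48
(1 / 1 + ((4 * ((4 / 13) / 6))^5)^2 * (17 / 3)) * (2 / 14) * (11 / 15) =268633601601043921 / 2564227916835354315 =0.10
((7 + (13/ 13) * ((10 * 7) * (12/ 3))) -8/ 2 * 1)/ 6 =283/ 6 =47.17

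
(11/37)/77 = 1/259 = 0.00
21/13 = 1.62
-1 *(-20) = 20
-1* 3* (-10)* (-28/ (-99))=280/ 33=8.48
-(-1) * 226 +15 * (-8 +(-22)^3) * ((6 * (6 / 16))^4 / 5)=-6552631 / 8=-819078.88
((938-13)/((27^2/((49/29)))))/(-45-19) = -45325/1353024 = -0.03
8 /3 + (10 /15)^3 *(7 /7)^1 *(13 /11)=896 /297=3.02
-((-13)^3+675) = 1522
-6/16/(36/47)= -47/96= -0.49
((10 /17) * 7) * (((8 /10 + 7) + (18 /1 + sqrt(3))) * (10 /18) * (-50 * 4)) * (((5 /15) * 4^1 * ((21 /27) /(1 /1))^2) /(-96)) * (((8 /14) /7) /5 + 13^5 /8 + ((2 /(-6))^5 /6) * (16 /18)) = 4911912.91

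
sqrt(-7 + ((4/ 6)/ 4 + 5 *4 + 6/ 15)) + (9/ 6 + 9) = sqrt(12210)/ 30 + 21/ 2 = 14.18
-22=-22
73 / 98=0.74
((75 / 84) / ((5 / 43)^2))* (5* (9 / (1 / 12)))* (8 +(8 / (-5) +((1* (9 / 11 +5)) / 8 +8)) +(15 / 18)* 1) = 87648147 / 154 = 569143.81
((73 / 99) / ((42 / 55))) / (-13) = -365 / 4914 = -0.07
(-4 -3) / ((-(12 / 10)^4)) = 4375 / 1296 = 3.38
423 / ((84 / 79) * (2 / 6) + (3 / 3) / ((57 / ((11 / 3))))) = 5714307 / 5657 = 1010.13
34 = 34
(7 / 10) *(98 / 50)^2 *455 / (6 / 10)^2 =3398.75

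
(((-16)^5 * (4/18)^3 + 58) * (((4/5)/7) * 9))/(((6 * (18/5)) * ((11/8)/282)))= -6276437152/56133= -111813.68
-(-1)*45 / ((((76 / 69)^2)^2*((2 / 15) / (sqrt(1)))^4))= 51638535028125 / 533794816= 96738.55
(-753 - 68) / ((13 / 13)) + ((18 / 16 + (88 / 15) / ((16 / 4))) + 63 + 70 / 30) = -30123 / 40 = -753.08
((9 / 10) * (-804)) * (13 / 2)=-23517 / 5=-4703.40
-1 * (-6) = 6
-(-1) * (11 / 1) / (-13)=-11 / 13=-0.85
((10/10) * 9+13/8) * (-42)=-1785/4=-446.25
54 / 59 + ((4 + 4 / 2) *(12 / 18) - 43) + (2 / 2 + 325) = 16987 / 59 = 287.92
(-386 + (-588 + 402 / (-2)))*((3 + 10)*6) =-91650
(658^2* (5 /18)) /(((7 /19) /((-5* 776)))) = -11399323600 /9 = -1266591511.11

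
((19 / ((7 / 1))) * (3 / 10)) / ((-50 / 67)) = -3819 / 3500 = -1.09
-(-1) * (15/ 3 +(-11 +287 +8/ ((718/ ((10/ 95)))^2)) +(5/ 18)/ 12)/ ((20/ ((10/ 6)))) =2824177216469/ 120595498272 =23.42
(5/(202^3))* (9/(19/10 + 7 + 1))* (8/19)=50/215332909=0.00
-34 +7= -27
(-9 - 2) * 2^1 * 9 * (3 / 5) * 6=-3564 / 5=-712.80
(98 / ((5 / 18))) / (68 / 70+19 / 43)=176988 / 709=249.63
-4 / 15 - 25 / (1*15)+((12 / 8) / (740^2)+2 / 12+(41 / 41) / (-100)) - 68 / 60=-3187029 / 1095200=-2.91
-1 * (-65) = 65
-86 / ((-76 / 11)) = 473 / 38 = 12.45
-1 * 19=-19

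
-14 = -14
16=16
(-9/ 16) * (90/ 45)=-9/ 8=-1.12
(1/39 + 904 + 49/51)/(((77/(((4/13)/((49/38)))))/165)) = 456004560/985439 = 462.74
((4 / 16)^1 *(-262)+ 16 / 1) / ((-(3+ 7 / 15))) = 14.28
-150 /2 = -75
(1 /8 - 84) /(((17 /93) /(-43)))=2683329 /136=19730.36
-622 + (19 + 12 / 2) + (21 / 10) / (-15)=-29857 / 50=-597.14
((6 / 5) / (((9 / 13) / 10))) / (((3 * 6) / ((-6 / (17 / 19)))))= -988 / 153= -6.46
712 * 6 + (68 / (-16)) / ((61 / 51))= 1041501 / 244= 4268.45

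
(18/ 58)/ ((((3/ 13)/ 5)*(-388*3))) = -65/ 11252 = -0.01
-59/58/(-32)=59/1856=0.03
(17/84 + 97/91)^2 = 1918225/1192464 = 1.61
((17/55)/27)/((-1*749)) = -17/1112265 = -0.00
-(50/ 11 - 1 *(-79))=-919/ 11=-83.55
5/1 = 5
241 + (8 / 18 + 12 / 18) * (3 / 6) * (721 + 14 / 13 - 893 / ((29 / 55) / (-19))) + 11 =18530.26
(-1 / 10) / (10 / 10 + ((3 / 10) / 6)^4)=-16000 / 160001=-0.10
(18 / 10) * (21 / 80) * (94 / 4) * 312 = 346437 / 100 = 3464.37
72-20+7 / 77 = 573 / 11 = 52.09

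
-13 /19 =-0.68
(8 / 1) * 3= 24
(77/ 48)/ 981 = 77/ 47088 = 0.00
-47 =-47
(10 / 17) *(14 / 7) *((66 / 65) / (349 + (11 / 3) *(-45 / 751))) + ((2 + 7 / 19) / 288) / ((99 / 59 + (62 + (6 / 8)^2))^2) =364777322817988 / 106442608378835443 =0.00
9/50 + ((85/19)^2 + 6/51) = 20.31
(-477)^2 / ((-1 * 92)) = -227529 / 92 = -2473.14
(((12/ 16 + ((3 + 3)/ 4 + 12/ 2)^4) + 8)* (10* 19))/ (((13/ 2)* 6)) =370975/ 24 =15457.29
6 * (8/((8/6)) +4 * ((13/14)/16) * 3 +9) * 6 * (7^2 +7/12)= 28018.12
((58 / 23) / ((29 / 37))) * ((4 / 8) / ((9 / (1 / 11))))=37 / 2277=0.02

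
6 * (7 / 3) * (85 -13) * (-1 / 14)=-72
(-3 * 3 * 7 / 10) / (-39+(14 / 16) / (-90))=0.16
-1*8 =-8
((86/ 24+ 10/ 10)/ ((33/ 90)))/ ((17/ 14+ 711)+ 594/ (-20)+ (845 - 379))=875/ 80396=0.01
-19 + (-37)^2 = 1350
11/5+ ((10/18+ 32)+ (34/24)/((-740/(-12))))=46325/1332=34.78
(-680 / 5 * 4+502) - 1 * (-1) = -41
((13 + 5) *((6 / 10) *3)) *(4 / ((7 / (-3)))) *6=-11664 / 35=-333.26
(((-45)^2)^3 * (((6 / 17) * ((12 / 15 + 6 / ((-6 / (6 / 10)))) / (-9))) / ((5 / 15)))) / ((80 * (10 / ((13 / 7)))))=-863591625 / 1904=-453567.03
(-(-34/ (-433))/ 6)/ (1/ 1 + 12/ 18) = -17/ 2165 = -0.01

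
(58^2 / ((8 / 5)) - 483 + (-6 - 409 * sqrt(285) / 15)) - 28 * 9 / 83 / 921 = 82227019 / 50962 - 409 * sqrt(285) / 15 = 1153.18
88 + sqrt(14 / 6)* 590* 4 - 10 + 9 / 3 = 81 + 2360* sqrt(21) / 3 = 3685.96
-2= -2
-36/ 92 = -9/ 23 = -0.39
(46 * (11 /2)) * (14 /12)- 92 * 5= -164.83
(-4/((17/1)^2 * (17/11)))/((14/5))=-110/34391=-0.00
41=41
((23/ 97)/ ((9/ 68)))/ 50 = 782/ 21825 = 0.04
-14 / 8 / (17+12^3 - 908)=-7 / 3348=-0.00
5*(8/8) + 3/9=16/3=5.33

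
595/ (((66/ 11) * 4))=595/ 24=24.79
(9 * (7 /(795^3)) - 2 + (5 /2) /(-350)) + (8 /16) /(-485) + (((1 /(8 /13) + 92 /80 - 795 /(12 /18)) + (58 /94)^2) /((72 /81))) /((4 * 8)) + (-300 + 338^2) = 19533439662309018300371 /171496127959296000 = 113900.18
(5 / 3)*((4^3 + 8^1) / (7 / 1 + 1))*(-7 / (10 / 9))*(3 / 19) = -567 / 38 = -14.92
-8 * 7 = -56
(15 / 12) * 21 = 105 / 4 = 26.25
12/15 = 4/5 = 0.80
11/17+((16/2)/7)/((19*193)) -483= -210485664/436373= -482.35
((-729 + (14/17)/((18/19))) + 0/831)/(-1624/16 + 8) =222808/28611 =7.79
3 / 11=0.27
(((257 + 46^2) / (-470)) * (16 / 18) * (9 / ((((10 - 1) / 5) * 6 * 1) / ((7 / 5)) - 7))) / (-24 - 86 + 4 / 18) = 149499 / 290225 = 0.52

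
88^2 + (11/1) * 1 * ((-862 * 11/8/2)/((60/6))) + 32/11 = 6243619/880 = 7095.02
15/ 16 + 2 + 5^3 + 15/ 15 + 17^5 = 22719775/ 16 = 1419985.94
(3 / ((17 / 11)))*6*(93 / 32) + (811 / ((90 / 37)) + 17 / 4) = 4547287 / 12240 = 371.51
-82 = -82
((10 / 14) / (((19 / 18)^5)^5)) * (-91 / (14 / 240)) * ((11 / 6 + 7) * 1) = -1659708619633979909965763046486835200 / 651535469817792626756267271963493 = -2547.38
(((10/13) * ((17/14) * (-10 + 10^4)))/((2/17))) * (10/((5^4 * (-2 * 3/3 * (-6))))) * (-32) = -1539792/455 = -3384.16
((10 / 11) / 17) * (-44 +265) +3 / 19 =2503 / 209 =11.98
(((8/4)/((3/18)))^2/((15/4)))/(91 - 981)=-96/2225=-0.04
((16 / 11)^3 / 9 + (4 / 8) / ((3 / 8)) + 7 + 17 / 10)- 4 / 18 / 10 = 10.35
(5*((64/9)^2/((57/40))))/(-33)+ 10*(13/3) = 5783110/152361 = 37.96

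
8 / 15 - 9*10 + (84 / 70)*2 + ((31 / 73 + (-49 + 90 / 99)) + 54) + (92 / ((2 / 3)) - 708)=-650.73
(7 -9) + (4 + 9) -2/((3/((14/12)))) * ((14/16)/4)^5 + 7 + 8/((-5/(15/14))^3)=1856291487929/103582531584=17.92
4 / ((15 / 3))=4 / 5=0.80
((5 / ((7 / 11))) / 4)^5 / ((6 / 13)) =6542696875 / 103262208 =63.36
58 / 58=1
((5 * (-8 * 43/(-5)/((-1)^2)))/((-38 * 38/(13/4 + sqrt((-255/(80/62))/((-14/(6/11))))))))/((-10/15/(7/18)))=43 * sqrt(81158)/31768 + 3913/8664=0.84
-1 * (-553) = 553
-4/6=-2/3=-0.67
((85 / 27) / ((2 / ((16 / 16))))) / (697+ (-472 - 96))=0.01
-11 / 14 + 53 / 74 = -18 / 259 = -0.07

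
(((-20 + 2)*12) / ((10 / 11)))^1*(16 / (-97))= 19008 / 485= 39.19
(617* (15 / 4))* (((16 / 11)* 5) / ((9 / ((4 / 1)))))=246800 / 33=7478.79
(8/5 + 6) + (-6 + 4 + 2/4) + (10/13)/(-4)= 384/65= 5.91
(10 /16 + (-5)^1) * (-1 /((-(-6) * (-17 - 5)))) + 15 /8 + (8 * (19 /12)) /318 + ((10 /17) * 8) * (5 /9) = 12833431 /2854368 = 4.50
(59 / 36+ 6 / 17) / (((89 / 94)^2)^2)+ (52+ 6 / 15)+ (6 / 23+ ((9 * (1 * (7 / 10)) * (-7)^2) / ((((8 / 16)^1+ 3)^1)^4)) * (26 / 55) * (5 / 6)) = 4755967714554404 / 85004129240415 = 55.95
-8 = -8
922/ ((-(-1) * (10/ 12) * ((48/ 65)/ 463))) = 2774759/ 4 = 693689.75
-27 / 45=-3 / 5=-0.60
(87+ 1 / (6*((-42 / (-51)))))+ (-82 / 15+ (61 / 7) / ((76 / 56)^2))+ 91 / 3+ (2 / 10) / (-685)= 116.80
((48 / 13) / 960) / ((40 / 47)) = 47 / 10400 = 0.00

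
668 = 668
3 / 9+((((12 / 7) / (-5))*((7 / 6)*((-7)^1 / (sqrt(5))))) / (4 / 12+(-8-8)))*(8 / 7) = 0.24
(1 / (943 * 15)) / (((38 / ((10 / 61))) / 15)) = 5 / 1092937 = 0.00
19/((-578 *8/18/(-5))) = 855/2312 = 0.37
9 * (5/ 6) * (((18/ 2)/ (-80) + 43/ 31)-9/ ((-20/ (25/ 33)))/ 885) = 9.56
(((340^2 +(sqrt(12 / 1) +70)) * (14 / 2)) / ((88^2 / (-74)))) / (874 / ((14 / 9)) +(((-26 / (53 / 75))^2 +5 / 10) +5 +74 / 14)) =-294537287695 / 73330600904 - 5092717 * sqrt(3) / 73330600904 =-4.02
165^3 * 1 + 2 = 4492127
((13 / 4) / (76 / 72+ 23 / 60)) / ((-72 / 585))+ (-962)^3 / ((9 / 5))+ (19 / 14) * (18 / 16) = -18446542719667 / 37296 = -494598421.27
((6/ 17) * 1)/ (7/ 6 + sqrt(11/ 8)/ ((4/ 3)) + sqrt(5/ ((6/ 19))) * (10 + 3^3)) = 288/ (17 * (9 * sqrt(22) + 56 + 296 * sqrt(570))) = 0.00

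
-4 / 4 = -1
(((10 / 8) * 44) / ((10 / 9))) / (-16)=-99 / 32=-3.09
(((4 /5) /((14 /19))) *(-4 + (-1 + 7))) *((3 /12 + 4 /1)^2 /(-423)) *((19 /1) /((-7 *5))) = 104329 /2072700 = 0.05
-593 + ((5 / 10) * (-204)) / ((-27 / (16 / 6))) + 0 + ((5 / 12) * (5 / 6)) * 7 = -125387 / 216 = -580.50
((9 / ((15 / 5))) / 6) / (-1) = -1 / 2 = -0.50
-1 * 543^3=-160103007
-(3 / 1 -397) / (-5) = -394 / 5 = -78.80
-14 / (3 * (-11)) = 14 / 33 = 0.42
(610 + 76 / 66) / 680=2521 / 2805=0.90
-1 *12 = -12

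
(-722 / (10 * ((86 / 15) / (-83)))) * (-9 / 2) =-809001 / 172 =-4703.49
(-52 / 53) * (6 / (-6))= 52 / 53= 0.98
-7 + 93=86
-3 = -3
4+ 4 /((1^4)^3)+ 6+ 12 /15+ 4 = 94 /5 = 18.80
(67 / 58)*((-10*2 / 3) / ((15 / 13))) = -1742 / 261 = -6.67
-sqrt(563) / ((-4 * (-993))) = -sqrt(563) / 3972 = -0.01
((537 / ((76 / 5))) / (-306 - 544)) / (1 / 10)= -537 / 1292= -0.42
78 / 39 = 2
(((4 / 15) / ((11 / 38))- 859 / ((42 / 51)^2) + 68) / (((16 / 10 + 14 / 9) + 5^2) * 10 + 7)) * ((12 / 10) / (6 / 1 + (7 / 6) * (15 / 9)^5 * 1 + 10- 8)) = -254123952183 / 1173683050925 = -0.22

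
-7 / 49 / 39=-1 / 273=-0.00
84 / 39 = 28 / 13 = 2.15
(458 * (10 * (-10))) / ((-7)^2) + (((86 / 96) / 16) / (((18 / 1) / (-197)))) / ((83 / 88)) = -6573385069 / 7027776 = -935.34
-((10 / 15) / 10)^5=-1 / 759375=-0.00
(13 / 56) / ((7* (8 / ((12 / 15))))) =13 / 3920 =0.00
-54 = -54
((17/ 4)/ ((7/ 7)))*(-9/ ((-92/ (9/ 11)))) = 1377/ 4048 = 0.34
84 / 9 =28 / 3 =9.33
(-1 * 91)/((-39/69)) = 161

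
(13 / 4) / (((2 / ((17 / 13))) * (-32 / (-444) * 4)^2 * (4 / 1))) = 209457 / 32768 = 6.39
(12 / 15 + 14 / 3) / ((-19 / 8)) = -656 / 285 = -2.30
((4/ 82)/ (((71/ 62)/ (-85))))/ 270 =-1054/ 78597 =-0.01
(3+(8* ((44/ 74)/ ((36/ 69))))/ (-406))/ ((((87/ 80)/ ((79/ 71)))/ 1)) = 424027760/ 139186341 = 3.05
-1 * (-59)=59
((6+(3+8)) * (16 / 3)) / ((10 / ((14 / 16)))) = 119 / 15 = 7.93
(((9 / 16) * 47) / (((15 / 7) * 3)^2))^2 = 5303809 / 12960000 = 0.41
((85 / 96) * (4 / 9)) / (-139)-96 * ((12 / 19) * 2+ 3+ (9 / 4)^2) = -510709855 / 570456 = -895.27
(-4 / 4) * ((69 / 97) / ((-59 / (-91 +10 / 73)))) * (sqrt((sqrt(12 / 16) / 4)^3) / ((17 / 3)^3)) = -12357279 * sqrt(2) * 3^(3 / 4) / 65681543264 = -0.00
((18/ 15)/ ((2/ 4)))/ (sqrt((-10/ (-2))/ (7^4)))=588 * sqrt(5)/ 25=52.59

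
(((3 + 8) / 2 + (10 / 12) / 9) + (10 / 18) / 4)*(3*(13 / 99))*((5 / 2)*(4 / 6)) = 40235 / 10692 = 3.76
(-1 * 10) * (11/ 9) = -110/ 9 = -12.22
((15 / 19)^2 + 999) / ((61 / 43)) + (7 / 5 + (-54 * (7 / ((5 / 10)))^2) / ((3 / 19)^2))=-46665796373 / 110105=-423829.95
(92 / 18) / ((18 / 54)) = 46 / 3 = 15.33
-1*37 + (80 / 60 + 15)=-20.67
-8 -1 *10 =-18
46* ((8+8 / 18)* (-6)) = -2330.67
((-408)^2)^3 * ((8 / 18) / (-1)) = -2050116119691264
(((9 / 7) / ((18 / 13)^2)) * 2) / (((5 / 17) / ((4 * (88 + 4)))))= 528632 / 315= 1678.20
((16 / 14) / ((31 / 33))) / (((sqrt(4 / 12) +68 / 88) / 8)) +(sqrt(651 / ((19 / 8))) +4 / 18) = -1022208* sqrt(3) / 83111 +2* sqrt(24738) / 19 +21493198 / 747999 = 23.99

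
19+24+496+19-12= 546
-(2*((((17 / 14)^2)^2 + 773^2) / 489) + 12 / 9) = -22967281201 / 9392712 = -2445.22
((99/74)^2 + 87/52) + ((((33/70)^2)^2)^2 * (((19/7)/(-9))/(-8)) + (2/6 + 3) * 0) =1989614797445666429607/574538515023200000000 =3.46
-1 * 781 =-781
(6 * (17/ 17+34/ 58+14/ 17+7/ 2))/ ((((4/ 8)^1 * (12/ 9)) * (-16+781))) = 5827/ 83810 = 0.07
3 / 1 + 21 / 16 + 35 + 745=12549 / 16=784.31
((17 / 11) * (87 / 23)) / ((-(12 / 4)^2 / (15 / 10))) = -493 / 506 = -0.97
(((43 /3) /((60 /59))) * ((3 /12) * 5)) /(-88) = -2537 /12672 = -0.20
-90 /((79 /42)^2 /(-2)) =50.88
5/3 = 1.67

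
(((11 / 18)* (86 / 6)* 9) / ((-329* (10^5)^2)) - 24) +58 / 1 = 671159999999527 / 19740000000000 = 34.00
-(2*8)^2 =-256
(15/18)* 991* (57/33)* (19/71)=1788755/4686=381.72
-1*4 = -4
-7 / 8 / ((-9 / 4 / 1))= 7 / 18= 0.39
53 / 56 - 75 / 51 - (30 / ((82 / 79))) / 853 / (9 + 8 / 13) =-439221287 / 832357400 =-0.53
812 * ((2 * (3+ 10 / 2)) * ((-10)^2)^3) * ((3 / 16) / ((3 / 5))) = 4060000000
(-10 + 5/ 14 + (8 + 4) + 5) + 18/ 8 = 269/ 28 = 9.61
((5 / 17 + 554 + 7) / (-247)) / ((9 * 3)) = -734 / 8721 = -0.08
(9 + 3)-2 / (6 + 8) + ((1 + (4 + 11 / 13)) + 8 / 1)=2339 / 91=25.70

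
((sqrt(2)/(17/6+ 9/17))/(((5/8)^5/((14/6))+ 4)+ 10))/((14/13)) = 21725184 * sqrt(2)/1104679177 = 0.03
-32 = -32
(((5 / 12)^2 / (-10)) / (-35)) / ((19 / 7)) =1 / 5472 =0.00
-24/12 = -2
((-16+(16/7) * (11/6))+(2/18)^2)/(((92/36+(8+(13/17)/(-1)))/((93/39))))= -3525103/1226862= -2.87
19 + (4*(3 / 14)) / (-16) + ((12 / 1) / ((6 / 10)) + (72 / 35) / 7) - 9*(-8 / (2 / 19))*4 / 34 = 3988767 / 33320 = 119.71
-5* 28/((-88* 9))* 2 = 0.35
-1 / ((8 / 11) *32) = -11 / 256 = -0.04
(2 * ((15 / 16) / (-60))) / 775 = -1 / 24800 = -0.00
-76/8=-19/2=-9.50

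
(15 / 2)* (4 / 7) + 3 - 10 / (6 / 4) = 0.62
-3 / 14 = -0.21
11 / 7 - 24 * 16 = -2677 / 7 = -382.43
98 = 98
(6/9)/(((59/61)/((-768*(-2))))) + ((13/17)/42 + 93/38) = 1061.18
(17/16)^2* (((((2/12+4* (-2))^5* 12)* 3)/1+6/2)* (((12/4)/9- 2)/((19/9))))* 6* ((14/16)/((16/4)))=2319818191285/1867776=1242021.63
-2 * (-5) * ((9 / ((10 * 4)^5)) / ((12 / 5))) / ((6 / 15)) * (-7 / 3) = -7 / 3276800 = -0.00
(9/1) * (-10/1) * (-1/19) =90/19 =4.74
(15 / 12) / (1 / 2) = 5 / 2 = 2.50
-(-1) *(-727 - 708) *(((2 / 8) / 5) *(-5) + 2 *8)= -90405 / 4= -22601.25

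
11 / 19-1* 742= -14087 / 19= -741.42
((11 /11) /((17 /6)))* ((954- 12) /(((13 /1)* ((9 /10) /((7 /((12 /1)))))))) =10990 /663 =16.58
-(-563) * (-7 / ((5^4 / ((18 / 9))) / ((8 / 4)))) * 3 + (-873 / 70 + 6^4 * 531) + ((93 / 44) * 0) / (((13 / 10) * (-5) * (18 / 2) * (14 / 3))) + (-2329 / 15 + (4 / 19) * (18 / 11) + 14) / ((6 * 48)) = 688087.37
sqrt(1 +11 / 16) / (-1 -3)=-3 * sqrt(3) / 16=-0.32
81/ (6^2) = 2.25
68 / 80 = 17 / 20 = 0.85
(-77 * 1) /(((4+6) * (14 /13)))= -143 /20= -7.15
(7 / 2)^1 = 7 / 2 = 3.50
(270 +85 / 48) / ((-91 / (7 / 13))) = -13045 / 8112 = -1.61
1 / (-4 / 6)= -3 / 2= -1.50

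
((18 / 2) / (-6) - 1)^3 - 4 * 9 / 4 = -197 / 8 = -24.62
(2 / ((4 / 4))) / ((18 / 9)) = 1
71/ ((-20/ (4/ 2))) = -71/ 10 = -7.10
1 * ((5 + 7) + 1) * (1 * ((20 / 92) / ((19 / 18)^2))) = 21060 / 8303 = 2.54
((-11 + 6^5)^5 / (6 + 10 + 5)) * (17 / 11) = 2077515352382993520.02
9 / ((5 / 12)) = 21.60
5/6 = 0.83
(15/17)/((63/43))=215/357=0.60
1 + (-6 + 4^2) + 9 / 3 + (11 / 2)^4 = 14865 / 16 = 929.06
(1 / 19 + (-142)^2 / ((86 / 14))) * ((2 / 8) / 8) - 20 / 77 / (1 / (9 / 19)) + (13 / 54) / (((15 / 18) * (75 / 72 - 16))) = 1110474648523 / 10840478880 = 102.44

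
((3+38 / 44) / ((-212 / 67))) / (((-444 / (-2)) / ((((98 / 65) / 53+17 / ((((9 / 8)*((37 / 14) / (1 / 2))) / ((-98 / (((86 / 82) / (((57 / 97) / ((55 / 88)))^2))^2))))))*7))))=2069171628827354320595459 / 270045116403151281621000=7.66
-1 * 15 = -15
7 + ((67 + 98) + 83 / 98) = 16939 / 98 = 172.85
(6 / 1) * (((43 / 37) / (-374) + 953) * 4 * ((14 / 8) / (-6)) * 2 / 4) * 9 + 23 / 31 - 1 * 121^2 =-38316023411 / 857956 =-44659.66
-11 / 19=-0.58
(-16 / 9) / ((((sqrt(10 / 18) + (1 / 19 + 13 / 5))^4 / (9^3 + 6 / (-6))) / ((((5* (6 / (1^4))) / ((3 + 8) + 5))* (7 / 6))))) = -9029686663016663696325000 / 76789143451365531528241 + 3308934947959035486000000* sqrt(5) / 76789143451365531528241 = -21.24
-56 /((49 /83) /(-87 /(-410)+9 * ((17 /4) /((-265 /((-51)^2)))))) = 2706937266 /76055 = 35591.84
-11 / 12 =-0.92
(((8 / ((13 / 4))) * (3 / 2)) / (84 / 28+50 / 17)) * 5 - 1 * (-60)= 63.11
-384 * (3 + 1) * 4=-6144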